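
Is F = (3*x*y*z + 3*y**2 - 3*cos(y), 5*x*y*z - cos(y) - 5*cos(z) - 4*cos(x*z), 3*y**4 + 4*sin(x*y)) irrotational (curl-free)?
No, ∇×F = (-5*x*y - 4*x*sin(x*z) + 4*x*cos(x*y) + 12*y**3 - 5*sin(z), y*(3*x - 4*cos(x*y)), -3*x*z + 5*y*z - 6*y + 4*z*sin(x*z) - 3*sin(y))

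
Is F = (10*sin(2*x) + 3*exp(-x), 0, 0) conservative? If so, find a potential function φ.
Yes, F is conservative. φ = -5*cos(2*x) - 3*exp(-x)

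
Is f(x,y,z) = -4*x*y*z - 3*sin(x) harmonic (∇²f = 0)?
No, ∇²f = 3*sin(x)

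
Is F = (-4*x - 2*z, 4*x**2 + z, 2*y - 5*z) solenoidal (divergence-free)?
No, ∇·F = -9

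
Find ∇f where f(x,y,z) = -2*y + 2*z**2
(0, -2, 4*z)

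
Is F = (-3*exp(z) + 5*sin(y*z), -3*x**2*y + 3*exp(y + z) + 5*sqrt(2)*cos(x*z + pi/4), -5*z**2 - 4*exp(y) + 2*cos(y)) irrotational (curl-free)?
No, ∇×F = (5*sqrt(2)*x*sin(x*z + pi/4) - 4*exp(y) - 3*exp(y + z) - 2*sin(y), 5*y*cos(y*z) - 3*exp(z), -6*x*y - 5*sqrt(2)*z*sin(x*z + pi/4) - 5*z*cos(y*z))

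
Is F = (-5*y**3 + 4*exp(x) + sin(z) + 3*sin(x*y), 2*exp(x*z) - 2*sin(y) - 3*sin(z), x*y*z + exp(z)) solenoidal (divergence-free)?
No, ∇·F = x*y + 3*y*cos(x*y) + 4*exp(x) + exp(z) - 2*cos(y)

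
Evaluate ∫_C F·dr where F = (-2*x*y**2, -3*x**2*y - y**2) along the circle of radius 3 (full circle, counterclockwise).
0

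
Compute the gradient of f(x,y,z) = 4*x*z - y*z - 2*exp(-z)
(4*z, -z, 4*x - y + 2*exp(-z))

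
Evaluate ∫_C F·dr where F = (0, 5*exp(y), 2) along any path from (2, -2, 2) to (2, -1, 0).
-4 - 5*exp(-2) + 5*exp(-1)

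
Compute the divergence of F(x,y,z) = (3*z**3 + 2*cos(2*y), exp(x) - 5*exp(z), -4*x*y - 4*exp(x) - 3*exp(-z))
3*exp(-z)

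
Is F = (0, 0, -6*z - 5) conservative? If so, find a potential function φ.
Yes, F is conservative. φ = z*(-3*z - 5)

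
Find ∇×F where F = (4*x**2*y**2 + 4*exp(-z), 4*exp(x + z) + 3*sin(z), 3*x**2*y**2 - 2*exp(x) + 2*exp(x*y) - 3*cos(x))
(6*x**2*y + 2*x*exp(x*y) - 4*exp(x + z) - 3*cos(z), -6*x*y**2 - 2*y*exp(x*y) + 2*exp(x) - 3*sin(x) - 4*exp(-z), -8*x**2*y + 4*exp(x + z))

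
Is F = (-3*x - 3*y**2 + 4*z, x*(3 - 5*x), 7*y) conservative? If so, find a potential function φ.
No, ∇×F = (7, 4, -10*x + 6*y + 3) ≠ 0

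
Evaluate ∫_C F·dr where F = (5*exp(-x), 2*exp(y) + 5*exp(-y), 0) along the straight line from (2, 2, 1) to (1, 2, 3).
5*(1 - E)*exp(-2)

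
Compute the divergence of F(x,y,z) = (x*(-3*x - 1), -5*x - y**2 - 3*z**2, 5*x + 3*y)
-6*x - 2*y - 1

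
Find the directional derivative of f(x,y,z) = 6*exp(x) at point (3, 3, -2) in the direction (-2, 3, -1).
-6*sqrt(14)*exp(3)/7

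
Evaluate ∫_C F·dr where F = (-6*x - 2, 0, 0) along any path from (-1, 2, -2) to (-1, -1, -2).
0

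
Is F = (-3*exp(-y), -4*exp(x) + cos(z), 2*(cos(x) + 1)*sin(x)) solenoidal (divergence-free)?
Yes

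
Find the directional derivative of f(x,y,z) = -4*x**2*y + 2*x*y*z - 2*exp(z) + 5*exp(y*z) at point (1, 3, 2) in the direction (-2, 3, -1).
sqrt(14)*(2*exp(2) + 18 + 15*exp(6))/14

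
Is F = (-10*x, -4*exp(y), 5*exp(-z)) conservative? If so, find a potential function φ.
Yes, F is conservative. φ = -5*x**2 - 4*exp(y) - 5*exp(-z)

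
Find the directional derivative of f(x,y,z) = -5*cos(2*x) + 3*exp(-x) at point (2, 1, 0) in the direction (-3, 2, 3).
3*sqrt(22)*(3 - 10*exp(2)*sin(4))*exp(-2)/22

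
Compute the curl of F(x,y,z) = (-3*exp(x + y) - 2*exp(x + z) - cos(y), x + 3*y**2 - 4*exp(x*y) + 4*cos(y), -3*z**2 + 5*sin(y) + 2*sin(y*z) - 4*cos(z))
(2*z*cos(y*z) + 5*cos(y), -2*exp(x + z), -4*y*exp(x*y) + 3*exp(x + y) - sin(y) + 1)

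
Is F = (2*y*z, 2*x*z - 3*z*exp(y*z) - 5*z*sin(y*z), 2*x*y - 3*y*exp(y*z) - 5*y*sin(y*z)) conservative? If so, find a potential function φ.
Yes, F is conservative. φ = 2*x*y*z - 3*exp(y*z) + 5*cos(y*z)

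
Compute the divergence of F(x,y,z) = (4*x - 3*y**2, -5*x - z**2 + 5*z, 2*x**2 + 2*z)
6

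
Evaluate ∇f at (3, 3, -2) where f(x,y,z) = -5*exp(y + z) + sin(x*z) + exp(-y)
(-2*cos(6), (-5*exp(4) - 1)*exp(-3), -5*E + 3*cos(6))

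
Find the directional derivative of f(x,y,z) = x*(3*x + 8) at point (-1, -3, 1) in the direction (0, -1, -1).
0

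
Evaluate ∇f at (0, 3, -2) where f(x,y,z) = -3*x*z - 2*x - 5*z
(4, 0, -5)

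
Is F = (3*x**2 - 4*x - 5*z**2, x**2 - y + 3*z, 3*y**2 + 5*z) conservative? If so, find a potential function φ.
No, ∇×F = (6*y - 3, -10*z, 2*x) ≠ 0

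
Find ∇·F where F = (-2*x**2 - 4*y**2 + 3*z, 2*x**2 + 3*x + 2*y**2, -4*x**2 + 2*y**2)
-4*x + 4*y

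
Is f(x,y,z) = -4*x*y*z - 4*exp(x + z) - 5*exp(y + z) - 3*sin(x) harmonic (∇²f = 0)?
No, ∇²f = -8*exp(x + z) - 10*exp(y + z) + 3*sin(x)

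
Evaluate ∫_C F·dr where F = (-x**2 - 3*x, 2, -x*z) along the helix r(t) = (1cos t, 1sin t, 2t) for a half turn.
26/3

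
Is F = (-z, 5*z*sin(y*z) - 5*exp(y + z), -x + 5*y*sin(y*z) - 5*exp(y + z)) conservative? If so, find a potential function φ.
Yes, F is conservative. φ = -x*z - 5*exp(y + z) - 5*cos(y*z)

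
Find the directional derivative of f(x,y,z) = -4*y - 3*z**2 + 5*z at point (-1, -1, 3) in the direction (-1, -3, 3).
-27*sqrt(19)/19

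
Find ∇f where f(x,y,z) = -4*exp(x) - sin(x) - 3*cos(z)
(-4*exp(x) - cos(x), 0, 3*sin(z))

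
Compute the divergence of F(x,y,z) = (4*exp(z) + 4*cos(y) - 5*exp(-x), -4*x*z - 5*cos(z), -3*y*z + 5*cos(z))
-3*y - 5*sin(z) + 5*exp(-x)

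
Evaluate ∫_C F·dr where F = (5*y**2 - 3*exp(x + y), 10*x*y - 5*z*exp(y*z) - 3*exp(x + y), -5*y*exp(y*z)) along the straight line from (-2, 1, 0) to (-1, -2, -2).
-5*exp(4) - 5 - 3*exp(-3) + 3*exp(-1)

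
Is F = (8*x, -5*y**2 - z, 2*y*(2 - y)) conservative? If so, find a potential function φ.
No, ∇×F = (5 - 4*y, 0, 0) ≠ 0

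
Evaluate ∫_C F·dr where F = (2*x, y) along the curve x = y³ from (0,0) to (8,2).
66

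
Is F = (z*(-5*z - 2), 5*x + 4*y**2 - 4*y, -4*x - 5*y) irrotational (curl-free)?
No, ∇×F = (-5, 2 - 10*z, 5)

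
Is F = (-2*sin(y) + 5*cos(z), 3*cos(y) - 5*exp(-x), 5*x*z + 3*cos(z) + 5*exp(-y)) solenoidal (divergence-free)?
No, ∇·F = 5*x - 3*sin(y) - 3*sin(z)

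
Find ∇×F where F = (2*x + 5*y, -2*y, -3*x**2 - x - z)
(0, 6*x + 1, -5)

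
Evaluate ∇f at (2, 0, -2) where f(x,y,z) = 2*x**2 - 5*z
(8, 0, -5)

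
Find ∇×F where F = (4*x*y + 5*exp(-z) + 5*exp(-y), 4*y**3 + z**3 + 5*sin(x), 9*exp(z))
(-3*z**2, -5*exp(-z), -4*x + 5*cos(x) + 5*exp(-y))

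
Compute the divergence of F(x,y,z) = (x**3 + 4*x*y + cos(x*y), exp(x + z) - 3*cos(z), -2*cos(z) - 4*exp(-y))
3*x**2 - y*sin(x*y) + 4*y + 2*sin(z)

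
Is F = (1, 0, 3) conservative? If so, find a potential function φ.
Yes, F is conservative. φ = x + 3*z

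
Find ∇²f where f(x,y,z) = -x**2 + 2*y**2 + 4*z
2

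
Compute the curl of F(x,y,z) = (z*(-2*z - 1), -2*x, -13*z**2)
(0, -4*z - 1, -2)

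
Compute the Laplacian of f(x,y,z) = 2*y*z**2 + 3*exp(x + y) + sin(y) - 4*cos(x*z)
4*x**2*cos(x*z) + 4*y + 4*z**2*cos(x*z) + 6*exp(x + y) - sin(y)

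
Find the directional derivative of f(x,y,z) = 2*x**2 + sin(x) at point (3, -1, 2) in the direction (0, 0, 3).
0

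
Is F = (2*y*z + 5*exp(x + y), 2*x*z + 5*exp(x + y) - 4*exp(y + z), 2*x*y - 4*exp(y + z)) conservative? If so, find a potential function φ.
Yes, F is conservative. φ = 2*x*y*z + 5*exp(x + y) - 4*exp(y + z)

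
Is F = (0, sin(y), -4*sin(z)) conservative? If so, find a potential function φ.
Yes, F is conservative. φ = -cos(y) + 4*cos(z)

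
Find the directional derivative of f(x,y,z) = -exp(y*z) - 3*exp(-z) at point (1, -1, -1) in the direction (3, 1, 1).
5*sqrt(11)*E/11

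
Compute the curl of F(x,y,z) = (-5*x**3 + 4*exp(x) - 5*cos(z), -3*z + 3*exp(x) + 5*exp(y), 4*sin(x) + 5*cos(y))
(3 - 5*sin(y), 5*sin(z) - 4*cos(x), 3*exp(x))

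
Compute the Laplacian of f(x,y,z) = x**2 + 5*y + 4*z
2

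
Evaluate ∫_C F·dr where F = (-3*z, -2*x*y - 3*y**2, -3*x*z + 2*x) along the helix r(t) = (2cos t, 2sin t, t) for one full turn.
-12*pi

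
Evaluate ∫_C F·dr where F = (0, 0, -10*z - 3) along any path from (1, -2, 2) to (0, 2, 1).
18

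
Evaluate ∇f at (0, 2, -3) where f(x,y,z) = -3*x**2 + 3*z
(0, 0, 3)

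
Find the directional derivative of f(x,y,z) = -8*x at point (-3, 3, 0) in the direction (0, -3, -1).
0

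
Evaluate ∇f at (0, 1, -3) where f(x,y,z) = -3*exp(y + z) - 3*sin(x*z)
(9, -3*exp(-2), -3*exp(-2))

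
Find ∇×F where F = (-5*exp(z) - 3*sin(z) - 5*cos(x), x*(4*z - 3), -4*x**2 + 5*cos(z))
(-4*x, 8*x - 5*exp(z) - 3*cos(z), 4*z - 3)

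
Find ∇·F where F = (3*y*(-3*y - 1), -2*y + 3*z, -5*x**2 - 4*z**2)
-8*z - 2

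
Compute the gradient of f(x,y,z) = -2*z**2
(0, 0, -4*z)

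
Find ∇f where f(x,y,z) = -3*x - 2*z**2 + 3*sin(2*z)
(-3, 0, -4*z + 6*cos(2*z))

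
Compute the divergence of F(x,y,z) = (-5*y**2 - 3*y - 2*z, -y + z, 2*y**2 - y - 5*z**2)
-10*z - 1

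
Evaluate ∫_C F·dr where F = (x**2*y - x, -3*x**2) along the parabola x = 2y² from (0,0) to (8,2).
6432/35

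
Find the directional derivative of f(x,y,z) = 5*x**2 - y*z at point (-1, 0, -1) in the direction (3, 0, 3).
-5*sqrt(2)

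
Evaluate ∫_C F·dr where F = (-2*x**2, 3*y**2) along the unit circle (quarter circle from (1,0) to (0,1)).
5/3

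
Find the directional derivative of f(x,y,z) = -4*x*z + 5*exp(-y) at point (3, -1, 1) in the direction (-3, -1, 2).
sqrt(14)*(-12 + 5*E)/14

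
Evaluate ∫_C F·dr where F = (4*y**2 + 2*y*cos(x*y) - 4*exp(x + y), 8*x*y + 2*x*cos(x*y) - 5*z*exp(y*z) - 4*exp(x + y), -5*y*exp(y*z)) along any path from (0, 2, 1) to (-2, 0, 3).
-5 - 4*exp(-2) + 9*exp(2)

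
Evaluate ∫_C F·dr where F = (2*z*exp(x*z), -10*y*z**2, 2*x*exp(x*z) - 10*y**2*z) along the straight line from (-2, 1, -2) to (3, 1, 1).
-2*exp(4) + 15 + 2*exp(3)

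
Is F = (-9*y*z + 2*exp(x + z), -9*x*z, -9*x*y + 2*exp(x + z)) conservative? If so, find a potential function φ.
Yes, F is conservative. φ = -9*x*y*z + 2*exp(x + z)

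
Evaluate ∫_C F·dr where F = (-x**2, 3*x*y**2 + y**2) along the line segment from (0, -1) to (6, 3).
208/3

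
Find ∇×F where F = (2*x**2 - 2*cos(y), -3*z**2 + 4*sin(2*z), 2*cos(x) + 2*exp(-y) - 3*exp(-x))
(6*z - 8*cos(2*z) - 2*exp(-y), 2*sin(x) - 3*exp(-x), -2*sin(y))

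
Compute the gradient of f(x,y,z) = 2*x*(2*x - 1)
(8*x - 2, 0, 0)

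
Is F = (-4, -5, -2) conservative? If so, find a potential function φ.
Yes, F is conservative. φ = -4*x - 5*y - 2*z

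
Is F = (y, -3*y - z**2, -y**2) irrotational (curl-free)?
No, ∇×F = (-2*y + 2*z, 0, -1)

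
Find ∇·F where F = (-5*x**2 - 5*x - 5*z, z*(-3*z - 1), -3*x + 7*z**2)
-10*x + 14*z - 5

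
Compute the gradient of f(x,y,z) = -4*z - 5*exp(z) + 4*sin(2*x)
(8*cos(2*x), 0, -5*exp(z) - 4)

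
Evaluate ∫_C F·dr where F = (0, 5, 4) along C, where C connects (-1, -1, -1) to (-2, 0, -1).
5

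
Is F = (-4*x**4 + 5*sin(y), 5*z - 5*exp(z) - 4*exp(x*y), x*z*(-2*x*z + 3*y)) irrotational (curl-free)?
No, ∇×F = (3*x*z + 5*exp(z) - 5, z*(4*x*z - 3*y), -4*y*exp(x*y) - 5*cos(y))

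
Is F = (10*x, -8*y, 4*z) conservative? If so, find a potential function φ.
Yes, F is conservative. φ = 5*x**2 - 4*y**2 + 2*z**2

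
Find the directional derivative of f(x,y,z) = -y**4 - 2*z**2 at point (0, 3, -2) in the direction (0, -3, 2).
340*sqrt(13)/13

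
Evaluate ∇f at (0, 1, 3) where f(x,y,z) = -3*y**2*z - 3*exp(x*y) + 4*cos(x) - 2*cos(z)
(-3, -18, -3 + 2*sin(3))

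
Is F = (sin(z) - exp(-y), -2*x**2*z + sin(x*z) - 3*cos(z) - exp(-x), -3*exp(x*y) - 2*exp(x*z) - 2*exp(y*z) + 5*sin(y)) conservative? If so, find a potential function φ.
No, ∇×F = (2*x**2 - 3*x*exp(x*y) - x*cos(x*z) - 2*z*exp(y*z) - 3*sin(z) + 5*cos(y), 3*y*exp(x*y) + 2*z*exp(x*z) + cos(z), -4*x*z + z*cos(x*z) - exp(-y) + exp(-x)) ≠ 0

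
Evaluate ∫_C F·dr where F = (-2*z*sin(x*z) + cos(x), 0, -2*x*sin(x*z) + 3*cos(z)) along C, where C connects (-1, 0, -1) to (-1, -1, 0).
-2*cos(1) + 2 + 3*sin(1)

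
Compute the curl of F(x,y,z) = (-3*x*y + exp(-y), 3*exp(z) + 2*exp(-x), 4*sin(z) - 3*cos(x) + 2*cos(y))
(-3*exp(z) - 2*sin(y), -3*sin(x), 3*x + exp(-y) - 2*exp(-x))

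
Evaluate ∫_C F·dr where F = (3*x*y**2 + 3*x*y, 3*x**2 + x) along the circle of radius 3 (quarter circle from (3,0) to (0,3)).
-135/4 + 9*pi/4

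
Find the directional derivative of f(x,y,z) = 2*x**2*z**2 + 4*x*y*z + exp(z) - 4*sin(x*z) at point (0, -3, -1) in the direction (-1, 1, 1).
sqrt(3)*(1 - 16*E)*exp(-1)/3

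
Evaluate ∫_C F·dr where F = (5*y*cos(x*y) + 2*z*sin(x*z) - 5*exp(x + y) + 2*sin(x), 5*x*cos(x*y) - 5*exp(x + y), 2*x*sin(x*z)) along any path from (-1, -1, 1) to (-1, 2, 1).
5*(-(sin(1) + sin(2) + E)*exp(2) + 1)*exp(-2)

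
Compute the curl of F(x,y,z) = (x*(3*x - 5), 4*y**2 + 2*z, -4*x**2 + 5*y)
(3, 8*x, 0)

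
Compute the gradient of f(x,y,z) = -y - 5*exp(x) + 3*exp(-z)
(-5*exp(x), -1, -3*exp(-z))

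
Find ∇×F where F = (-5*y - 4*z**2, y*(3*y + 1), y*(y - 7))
(2*y - 7, -8*z, 5)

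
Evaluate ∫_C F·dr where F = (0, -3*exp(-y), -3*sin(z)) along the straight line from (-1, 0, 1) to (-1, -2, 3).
-3 + 3*cos(3) - 3*cos(1) + 3*exp(2)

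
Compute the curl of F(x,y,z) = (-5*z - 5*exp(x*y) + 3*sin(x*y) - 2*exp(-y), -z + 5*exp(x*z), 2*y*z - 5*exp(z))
(-5*x*exp(x*z) + 2*z + 1, -5, 5*x*exp(x*y) - 3*x*cos(x*y) + 5*z*exp(x*z) - 2*exp(-y))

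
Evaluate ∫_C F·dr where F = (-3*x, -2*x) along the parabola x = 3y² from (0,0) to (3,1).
-31/2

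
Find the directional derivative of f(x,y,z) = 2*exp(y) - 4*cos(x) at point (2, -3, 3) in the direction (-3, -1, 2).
-sqrt(14)*(1 + 6*exp(3)*sin(2))*exp(-3)/7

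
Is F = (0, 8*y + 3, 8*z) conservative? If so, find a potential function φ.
Yes, F is conservative. φ = 4*y**2 + 3*y + 4*z**2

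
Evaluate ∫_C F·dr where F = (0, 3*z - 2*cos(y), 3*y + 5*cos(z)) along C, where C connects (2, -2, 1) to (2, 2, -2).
-9*sin(2) - 6 - 5*sin(1)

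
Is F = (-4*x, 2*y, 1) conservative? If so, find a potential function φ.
Yes, F is conservative. φ = -2*x**2 + y**2 + z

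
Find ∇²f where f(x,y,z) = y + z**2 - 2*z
2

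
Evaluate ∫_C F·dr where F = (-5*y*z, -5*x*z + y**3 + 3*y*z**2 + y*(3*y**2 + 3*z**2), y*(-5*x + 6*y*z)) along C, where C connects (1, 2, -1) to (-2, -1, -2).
-5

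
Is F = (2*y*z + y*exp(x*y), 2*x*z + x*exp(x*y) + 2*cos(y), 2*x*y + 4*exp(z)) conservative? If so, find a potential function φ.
Yes, F is conservative. φ = 2*x*y*z + 4*exp(z) + exp(x*y) + 2*sin(y)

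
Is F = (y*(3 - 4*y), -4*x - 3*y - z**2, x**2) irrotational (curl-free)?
No, ∇×F = (2*z, -2*x, 8*y - 7)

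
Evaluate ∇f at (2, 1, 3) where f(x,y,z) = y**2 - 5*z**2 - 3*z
(0, 2, -33)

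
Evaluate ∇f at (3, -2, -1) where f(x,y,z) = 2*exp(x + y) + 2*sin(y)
(2*E, 2*cos(2) + 2*E, 0)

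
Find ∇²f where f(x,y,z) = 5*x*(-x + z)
-10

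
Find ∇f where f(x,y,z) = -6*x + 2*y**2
(-6, 4*y, 0)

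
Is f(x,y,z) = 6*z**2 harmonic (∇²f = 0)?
No, ∇²f = 12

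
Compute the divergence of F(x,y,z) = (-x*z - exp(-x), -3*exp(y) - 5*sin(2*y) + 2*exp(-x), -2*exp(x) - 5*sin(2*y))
-z - 3*exp(y) - 10*cos(2*y) + exp(-x)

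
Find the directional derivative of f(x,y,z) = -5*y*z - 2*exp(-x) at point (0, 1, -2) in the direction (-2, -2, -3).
-9*sqrt(17)/17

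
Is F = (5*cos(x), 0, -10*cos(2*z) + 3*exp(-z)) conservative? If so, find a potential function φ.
Yes, F is conservative. φ = 5*sin(x) - 5*sin(2*z) - 3*exp(-z)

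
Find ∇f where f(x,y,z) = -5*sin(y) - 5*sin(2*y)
(0, -5*cos(y) - 10*cos(2*y), 0)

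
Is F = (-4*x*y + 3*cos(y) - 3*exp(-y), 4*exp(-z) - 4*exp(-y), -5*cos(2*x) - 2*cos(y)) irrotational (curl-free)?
No, ∇×F = (2*sin(y) + 4*exp(-z), -10*sin(2*x), 4*x + 3*sin(y) - 3*exp(-y))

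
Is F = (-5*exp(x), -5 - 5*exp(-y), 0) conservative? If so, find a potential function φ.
Yes, F is conservative. φ = -5*y - 5*exp(x) + 5*exp(-y)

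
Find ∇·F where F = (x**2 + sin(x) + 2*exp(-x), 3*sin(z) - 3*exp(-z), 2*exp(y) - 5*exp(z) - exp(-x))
2*x - 5*exp(z) + cos(x) - 2*exp(-x)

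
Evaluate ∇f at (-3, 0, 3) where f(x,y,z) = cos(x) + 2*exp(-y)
(sin(3), -2, 0)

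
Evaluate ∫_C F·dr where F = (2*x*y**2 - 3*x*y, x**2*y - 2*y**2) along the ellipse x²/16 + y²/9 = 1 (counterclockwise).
0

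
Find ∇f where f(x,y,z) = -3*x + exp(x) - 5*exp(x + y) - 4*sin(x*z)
(-4*z*cos(x*z) + exp(x) - 5*exp(x + y) - 3, -5*exp(x + y), -4*x*cos(x*z))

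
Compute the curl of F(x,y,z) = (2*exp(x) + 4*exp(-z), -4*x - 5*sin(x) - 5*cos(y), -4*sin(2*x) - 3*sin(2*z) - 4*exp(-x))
(0, 8*cos(2*x) - 4*exp(-z) - 4*exp(-x), -5*cos(x) - 4)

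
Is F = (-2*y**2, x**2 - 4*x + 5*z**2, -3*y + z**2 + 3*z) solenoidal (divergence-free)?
No, ∇·F = 2*z + 3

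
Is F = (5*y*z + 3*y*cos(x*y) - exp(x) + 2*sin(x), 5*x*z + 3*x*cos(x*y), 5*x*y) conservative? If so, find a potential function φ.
Yes, F is conservative. φ = 5*x*y*z - exp(x) + 3*sin(x*y) - 2*cos(x)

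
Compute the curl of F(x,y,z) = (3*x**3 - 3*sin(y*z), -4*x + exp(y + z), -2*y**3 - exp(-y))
(-6*y**2 - exp(y + z) + exp(-y), -3*y*cos(y*z), 3*z*cos(y*z) - 4)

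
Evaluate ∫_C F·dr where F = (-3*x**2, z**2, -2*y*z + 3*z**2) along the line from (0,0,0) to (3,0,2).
-19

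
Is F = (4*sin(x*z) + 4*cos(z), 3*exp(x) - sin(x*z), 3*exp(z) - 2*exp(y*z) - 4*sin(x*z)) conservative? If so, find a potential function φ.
No, ∇×F = (x*cos(x*z) - 2*z*exp(y*z), 4*x*cos(x*z) + 4*z*cos(x*z) - 4*sin(z), -z*cos(x*z) + 3*exp(x)) ≠ 0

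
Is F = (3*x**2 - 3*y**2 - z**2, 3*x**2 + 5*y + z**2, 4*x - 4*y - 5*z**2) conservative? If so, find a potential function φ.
No, ∇×F = (-2*z - 4, -2*z - 4, 6*x + 6*y) ≠ 0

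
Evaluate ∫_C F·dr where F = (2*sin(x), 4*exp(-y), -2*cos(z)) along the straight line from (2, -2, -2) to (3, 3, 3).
2*sqrt(2)*cos(pi/4 + 2) - 4*exp(-3) - 2*sqrt(2)*sin(pi/4 + 3) + 4*exp(2)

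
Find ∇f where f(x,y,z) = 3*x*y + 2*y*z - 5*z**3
(3*y, 3*x + 2*z, 2*y - 15*z**2)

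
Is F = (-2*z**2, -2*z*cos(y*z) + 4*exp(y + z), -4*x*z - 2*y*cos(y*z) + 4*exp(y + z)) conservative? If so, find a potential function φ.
Yes, F is conservative. φ = -2*x*z**2 + 4*exp(y + z) - 2*sin(y*z)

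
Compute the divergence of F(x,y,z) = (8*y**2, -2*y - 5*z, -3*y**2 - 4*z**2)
-8*z - 2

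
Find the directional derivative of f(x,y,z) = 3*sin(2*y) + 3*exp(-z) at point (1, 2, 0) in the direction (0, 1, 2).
6*sqrt(5)*(-1 + cos(4))/5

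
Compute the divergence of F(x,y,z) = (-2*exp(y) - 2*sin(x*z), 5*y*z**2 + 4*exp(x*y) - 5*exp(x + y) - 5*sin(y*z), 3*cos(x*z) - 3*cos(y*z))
4*x*exp(x*y) - 3*x*sin(x*z) + 3*y*sin(y*z) + 5*z**2 - 2*z*cos(x*z) - 5*z*cos(y*z) - 5*exp(x + y)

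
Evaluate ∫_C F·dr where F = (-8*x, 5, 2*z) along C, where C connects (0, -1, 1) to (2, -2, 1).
-21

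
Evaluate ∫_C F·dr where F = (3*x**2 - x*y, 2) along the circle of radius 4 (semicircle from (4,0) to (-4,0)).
-128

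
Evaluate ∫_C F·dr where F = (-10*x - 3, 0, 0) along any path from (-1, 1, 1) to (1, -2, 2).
-6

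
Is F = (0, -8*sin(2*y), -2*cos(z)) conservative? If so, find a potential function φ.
Yes, F is conservative. φ = -2*sin(z) + 4*cos(2*y)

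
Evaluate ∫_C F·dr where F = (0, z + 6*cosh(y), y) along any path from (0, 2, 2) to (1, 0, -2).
-6*sinh(2) - 4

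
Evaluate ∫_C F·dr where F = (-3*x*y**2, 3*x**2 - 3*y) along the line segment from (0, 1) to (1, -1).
-5/2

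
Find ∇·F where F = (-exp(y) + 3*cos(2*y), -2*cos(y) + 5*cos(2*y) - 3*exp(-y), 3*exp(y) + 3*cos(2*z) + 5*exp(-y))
2*sin(y) - 10*sin(2*y) - 6*sin(2*z) + 3*exp(-y)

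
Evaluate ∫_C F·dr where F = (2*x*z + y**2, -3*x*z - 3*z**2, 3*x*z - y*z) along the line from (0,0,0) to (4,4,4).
-64/3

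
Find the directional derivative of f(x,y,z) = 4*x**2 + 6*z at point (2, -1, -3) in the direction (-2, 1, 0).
-32*sqrt(5)/5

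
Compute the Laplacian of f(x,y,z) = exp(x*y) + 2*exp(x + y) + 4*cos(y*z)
x**2*exp(x*y) + y**2*exp(x*y) - 4*y**2*cos(y*z) - 4*z**2*cos(y*z) + 4*exp(x + y)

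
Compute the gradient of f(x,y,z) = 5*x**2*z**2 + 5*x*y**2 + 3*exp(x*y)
(10*x*z**2 + 5*y**2 + 3*y*exp(x*y), x*(10*y + 3*exp(x*y)), 10*x**2*z)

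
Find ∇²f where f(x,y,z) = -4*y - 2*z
0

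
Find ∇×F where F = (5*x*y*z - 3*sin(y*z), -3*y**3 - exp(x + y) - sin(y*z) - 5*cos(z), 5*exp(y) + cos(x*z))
(y*cos(y*z) + 5*exp(y) - 5*sin(z), 5*x*y - 3*y*cos(y*z) + z*sin(x*z), -5*x*z + 3*z*cos(y*z) - exp(x + y))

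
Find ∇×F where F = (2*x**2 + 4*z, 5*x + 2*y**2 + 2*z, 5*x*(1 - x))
(-2, 10*x - 1, 5)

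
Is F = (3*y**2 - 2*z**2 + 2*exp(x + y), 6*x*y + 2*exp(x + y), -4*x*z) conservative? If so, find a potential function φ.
Yes, F is conservative. φ = 3*x*y**2 - 2*x*z**2 + 2*exp(x + y)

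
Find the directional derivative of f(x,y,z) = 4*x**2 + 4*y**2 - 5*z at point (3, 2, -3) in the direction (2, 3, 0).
96*sqrt(13)/13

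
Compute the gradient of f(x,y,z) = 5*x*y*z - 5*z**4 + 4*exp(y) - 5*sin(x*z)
(5*z*(y - cos(x*z)), 5*x*z + 4*exp(y), 5*x*y - 5*x*cos(x*z) - 20*z**3)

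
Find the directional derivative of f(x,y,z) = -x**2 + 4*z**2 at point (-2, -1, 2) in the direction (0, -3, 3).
8*sqrt(2)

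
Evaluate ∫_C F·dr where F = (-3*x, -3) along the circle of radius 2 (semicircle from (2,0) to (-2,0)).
0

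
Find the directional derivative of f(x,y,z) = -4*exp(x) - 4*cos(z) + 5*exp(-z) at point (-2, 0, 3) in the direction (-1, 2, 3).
sqrt(14)*(-15 + 4*E + 12*exp(3)*sin(3))*exp(-3)/14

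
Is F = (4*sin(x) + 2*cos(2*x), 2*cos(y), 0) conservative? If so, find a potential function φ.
Yes, F is conservative. φ = sin(2*x) + 2*sin(y) - 4*cos(x)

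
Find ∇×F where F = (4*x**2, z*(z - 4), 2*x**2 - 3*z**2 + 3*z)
(4 - 2*z, -4*x, 0)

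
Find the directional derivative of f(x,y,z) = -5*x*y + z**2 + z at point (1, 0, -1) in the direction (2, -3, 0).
15*sqrt(13)/13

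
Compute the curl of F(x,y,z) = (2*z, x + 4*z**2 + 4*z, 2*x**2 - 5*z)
(-8*z - 4, 2 - 4*x, 1)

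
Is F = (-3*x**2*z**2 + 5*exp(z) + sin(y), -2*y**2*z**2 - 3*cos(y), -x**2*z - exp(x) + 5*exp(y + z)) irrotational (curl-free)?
No, ∇×F = (4*y**2*z + 5*exp(y + z), -6*x**2*z + 2*x*z + exp(x) + 5*exp(z), -cos(y))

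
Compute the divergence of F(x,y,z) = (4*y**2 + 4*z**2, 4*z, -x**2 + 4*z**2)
8*z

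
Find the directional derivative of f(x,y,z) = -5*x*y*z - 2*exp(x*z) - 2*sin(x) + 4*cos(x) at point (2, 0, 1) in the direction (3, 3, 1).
-2*sqrt(19)*(3*cos(2) + 6*sin(2) + 15 + 5*exp(2))/19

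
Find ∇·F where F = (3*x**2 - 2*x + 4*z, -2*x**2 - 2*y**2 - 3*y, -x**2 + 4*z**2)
6*x - 4*y + 8*z - 5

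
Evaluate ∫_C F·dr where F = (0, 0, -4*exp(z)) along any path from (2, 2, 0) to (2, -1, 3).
4 - 4*exp(3)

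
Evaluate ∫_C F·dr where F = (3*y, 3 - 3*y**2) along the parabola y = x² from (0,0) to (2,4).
-44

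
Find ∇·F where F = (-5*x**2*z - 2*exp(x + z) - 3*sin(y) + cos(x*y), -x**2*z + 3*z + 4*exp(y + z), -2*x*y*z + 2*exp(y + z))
-2*x*y - 10*x*z - y*sin(x*y) - 2*exp(x + z) + 6*exp(y + z)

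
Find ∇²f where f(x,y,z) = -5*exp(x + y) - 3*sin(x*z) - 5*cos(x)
3*x**2*sin(x*z) + 3*z**2*sin(x*z) - 10*exp(x + y) + 5*cos(x)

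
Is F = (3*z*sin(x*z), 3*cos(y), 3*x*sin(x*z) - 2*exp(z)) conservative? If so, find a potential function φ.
Yes, F is conservative. φ = -2*exp(z) + 3*sin(y) - 3*cos(x*z)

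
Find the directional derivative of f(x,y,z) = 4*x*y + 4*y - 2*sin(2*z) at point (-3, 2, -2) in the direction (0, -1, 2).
8*sqrt(5)*(1 - cos(4))/5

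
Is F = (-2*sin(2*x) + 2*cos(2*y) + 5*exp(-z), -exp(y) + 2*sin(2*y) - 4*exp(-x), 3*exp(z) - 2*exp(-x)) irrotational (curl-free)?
No, ∇×F = (0, -5*exp(-z) - 2*exp(-x), 4*sin(2*y) + 4*exp(-x))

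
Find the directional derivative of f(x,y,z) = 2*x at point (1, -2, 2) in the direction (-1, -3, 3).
-2*sqrt(19)/19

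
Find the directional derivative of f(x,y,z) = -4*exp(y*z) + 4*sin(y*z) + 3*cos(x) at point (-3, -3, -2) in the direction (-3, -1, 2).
sqrt(14)*(-16*cos(6) - 9*sin(3) + 16*exp(6))/14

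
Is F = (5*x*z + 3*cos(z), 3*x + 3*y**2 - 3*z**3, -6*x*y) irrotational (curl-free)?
No, ∇×F = (-6*x + 9*z**2, 5*x + 6*y - 3*sin(z), 3)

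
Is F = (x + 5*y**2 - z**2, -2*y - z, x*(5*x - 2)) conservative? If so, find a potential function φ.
No, ∇×F = (1, -10*x - 2*z + 2, -10*y) ≠ 0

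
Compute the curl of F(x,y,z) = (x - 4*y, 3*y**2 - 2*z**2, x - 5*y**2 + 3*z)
(-10*y + 4*z, -1, 4)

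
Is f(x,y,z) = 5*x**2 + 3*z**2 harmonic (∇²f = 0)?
No, ∇²f = 16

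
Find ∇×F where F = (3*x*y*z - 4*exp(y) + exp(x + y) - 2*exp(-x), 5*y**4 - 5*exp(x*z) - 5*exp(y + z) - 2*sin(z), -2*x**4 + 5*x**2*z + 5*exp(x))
(5*x*exp(x*z) + 5*exp(y + z) + 2*cos(z), 8*x**3 + 3*x*y - 10*x*z - 5*exp(x), -3*x*z - 5*z*exp(x*z) + 4*exp(y) - exp(x + y))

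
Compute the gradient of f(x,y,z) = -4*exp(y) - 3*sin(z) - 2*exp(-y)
(0, -4*exp(y) + 2*exp(-y), -3*cos(z))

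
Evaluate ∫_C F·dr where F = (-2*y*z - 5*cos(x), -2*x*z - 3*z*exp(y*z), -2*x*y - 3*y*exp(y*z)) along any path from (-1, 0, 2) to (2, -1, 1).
-5*sin(2) - 5*sin(1) - 3*exp(-1) + 7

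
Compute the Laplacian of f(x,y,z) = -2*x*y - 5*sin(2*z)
20*sin(2*z)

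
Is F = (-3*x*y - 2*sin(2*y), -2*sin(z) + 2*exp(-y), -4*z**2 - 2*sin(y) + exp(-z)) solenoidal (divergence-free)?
No, ∇·F = -3*y - 8*z - exp(-z) - 2*exp(-y)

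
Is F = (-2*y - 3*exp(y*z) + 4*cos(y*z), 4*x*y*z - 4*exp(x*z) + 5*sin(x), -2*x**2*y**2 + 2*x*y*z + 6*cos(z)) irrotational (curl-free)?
No, ∇×F = (2*x*(-2*x*y - 2*y + z + 2*exp(x*z)), y*(4*x*y - 2*z - 3*exp(y*z) - 4*sin(y*z)), 4*y*z - 4*z*exp(x*z) + 3*z*exp(y*z) + 4*z*sin(y*z) + 5*cos(x) + 2)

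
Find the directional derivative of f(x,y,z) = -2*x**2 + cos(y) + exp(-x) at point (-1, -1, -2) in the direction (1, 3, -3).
sqrt(19)*(-E + 3*sin(1) + 4)/19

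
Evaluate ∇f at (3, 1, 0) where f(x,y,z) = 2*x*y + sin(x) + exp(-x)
(cos(3) - exp(-3) + 2, 6, 0)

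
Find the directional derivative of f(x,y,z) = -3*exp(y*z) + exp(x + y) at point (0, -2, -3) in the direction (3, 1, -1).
sqrt(11)*(4 + 3*exp(8))*exp(-2)/11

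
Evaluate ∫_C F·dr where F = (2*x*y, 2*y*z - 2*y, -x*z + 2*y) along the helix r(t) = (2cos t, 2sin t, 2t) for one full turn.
-8*pi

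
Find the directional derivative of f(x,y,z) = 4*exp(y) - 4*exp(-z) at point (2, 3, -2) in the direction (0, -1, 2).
4*sqrt(5)*(2 - E)*exp(2)/5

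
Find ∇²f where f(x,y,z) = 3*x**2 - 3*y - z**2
4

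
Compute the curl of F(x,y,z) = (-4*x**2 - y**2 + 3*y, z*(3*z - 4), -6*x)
(4 - 6*z, 6, 2*y - 3)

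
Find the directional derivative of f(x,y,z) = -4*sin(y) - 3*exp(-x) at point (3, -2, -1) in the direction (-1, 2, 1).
-sqrt(6)*(8*exp(3)*cos(2) + 3)*exp(-3)/6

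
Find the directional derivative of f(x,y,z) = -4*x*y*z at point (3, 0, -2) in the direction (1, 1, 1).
8*sqrt(3)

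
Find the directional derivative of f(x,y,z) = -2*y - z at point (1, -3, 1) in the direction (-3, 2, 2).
-6*sqrt(17)/17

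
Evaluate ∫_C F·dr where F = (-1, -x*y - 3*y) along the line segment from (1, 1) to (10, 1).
-9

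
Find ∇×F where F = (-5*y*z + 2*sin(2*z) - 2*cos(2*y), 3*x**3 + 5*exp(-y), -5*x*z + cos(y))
(-sin(y), -5*y + 5*z + 4*cos(2*z), 9*x**2 + 5*z - 4*sin(2*y))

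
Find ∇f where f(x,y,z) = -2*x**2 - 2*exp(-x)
(-4*x + 2*exp(-x), 0, 0)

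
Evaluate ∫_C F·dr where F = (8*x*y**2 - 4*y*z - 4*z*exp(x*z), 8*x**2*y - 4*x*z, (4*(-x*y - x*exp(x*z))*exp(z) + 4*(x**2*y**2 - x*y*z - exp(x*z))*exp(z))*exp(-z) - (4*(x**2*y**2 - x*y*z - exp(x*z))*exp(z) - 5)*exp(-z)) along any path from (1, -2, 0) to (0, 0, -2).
-5*exp(2) - 11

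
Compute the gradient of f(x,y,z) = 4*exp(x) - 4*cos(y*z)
(4*exp(x), 4*z*sin(y*z), 4*y*sin(y*z))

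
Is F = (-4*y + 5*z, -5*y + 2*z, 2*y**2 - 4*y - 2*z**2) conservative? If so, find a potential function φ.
No, ∇×F = (4*y - 6, 5, 4) ≠ 0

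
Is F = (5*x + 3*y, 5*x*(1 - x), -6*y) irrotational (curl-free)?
No, ∇×F = (-6, 0, 2 - 10*x)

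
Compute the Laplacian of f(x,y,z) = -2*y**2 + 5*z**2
6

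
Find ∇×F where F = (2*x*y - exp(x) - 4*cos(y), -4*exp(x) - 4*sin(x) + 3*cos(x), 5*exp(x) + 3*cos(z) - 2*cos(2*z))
(0, -5*exp(x), -2*x - 4*exp(x) - 3*sin(x) - 4*sin(y) - 4*cos(x))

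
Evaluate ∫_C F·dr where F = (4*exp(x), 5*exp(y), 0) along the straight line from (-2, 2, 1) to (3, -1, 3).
(-4 + 5*E + (-5 + 4*E)*exp(4))*exp(-2)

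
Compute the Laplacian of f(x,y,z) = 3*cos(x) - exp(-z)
-3*cos(x) - exp(-z)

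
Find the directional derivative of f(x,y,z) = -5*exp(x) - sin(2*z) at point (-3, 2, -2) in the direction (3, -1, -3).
3*sqrt(19)*(2*exp(3)*cos(4) - 5)*exp(-3)/19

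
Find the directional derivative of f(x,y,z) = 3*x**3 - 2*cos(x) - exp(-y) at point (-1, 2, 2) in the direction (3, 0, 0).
9 - 2*sin(1)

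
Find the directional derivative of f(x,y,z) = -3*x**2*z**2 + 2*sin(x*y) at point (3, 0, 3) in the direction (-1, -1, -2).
80*sqrt(6)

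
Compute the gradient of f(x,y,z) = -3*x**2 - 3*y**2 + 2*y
(-6*x, 2 - 6*y, 0)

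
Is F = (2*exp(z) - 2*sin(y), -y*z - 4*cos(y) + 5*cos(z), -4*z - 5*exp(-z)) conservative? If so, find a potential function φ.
No, ∇×F = (y + 5*sin(z), 2*exp(z), 2*cos(y)) ≠ 0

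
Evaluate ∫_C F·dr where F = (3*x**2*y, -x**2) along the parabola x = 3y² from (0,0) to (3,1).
747/35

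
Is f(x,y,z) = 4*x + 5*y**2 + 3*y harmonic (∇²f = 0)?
No, ∇²f = 10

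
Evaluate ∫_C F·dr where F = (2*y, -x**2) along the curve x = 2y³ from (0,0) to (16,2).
-176/7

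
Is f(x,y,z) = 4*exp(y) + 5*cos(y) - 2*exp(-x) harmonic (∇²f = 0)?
No, ∇²f = 4*exp(y) - 5*cos(y) - 2*exp(-x)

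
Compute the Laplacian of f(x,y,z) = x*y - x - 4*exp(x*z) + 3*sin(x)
-4*x**2*exp(x*z) - 4*z**2*exp(x*z) - 3*sin(x)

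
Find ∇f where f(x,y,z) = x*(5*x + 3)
(10*x + 3, 0, 0)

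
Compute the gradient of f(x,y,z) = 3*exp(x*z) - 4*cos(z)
(3*z*exp(x*z), 0, 3*x*exp(x*z) + 4*sin(z))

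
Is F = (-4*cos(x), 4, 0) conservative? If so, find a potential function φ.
Yes, F is conservative. φ = 4*y - 4*sin(x)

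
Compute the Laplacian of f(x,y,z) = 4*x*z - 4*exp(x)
-4*exp(x)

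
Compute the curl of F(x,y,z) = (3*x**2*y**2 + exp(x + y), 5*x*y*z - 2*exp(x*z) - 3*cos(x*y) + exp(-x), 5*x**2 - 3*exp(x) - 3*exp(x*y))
(x*(-5*y - 3*exp(x*y) + 2*exp(x*z)), -10*x + 3*y*exp(x*y) + 3*exp(x), -6*x**2*y + 5*y*z + 3*y*sin(x*y) - 2*z*exp(x*z) - exp(x + y) - exp(-x))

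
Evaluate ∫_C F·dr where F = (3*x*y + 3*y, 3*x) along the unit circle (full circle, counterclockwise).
0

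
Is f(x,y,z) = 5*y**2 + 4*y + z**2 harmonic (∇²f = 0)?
No, ∇²f = 12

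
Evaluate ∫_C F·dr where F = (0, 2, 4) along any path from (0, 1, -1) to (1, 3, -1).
4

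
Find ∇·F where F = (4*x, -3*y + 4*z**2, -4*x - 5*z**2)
1 - 10*z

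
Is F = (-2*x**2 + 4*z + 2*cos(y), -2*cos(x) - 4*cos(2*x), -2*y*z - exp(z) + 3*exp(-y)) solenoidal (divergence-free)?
No, ∇·F = -4*x - 2*y - exp(z)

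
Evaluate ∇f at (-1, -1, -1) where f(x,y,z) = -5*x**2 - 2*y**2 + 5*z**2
(10, 4, -10)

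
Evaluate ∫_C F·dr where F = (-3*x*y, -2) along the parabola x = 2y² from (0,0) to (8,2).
-788/5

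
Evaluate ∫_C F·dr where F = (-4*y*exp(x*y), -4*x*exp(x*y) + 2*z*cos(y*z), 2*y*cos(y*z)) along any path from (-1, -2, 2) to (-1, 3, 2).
2*sin(4) + 2*sin(6) - 4*exp(-3) + 4*exp(2)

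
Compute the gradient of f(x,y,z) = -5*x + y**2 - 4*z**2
(-5, 2*y, -8*z)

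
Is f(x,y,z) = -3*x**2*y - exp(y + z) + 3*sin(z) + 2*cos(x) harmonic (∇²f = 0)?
No, ∇²f = -6*y - 2*exp(y + z) - 3*sin(z) - 2*cos(x)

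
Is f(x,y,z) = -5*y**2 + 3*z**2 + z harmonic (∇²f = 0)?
No, ∇²f = -4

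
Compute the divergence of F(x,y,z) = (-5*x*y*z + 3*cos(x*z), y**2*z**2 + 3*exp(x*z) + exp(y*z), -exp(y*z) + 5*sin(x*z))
5*x*cos(x*z) + 2*y*z**2 - 5*y*z - y*exp(y*z) + z*exp(y*z) - 3*z*sin(x*z)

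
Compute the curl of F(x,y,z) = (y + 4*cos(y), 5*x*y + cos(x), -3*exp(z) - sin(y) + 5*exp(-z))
(-cos(y), 0, 5*y - sin(x) + 4*sin(y) - 1)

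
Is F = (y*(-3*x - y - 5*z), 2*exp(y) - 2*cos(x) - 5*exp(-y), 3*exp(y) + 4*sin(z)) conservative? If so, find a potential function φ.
No, ∇×F = (3*exp(y), -5*y, 3*x + 2*y + 5*z + 2*sin(x)) ≠ 0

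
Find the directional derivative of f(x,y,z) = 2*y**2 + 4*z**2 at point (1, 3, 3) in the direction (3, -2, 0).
-24*sqrt(13)/13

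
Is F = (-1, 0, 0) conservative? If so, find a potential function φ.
Yes, F is conservative. φ = -x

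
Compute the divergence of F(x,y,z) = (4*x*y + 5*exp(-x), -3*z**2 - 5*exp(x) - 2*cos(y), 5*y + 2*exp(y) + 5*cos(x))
4*y + 2*sin(y) - 5*exp(-x)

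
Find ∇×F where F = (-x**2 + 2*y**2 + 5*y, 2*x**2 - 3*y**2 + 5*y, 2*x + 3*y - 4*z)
(3, -2, 4*x - 4*y - 5)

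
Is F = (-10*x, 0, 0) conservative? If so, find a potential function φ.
Yes, F is conservative. φ = -5*x**2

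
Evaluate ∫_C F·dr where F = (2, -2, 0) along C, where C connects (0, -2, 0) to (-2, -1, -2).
-6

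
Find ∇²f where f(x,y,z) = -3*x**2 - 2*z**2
-10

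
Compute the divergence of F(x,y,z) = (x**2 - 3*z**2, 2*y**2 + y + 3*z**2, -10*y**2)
2*x + 4*y + 1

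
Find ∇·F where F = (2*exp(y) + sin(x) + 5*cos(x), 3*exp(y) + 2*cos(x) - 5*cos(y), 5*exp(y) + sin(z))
3*exp(y) - 5*sin(x) + 5*sin(y) + cos(x) + cos(z)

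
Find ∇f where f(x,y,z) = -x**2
(-2*x, 0, 0)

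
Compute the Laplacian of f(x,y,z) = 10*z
0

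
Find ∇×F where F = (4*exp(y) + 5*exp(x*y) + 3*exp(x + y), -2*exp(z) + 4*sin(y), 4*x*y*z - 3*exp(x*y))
(4*x*z - 3*x*exp(x*y) + 2*exp(z), y*(-4*z + 3*exp(x*y)), -5*x*exp(x*y) - 4*exp(y) - 3*exp(x + y))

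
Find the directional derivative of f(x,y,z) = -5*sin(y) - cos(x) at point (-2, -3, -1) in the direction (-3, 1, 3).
sqrt(19)*(3*sin(2) - 5*cos(3))/19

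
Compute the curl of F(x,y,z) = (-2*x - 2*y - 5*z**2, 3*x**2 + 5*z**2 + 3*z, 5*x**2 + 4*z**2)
(-10*z - 3, -10*x - 10*z, 6*x + 2)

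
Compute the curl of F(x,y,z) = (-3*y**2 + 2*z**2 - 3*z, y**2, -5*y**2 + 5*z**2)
(-10*y, 4*z - 3, 6*y)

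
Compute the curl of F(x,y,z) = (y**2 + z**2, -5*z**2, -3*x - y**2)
(-2*y + 10*z, 2*z + 3, -2*y)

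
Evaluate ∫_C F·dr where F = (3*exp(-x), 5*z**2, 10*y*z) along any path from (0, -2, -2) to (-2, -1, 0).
43 - 3*exp(2)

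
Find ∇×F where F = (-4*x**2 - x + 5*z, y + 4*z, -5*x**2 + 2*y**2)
(4*y - 4, 10*x + 5, 0)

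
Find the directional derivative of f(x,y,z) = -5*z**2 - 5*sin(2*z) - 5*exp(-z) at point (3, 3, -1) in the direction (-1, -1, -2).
5*sqrt(6)*(-E - 2 + 2*cos(2))/3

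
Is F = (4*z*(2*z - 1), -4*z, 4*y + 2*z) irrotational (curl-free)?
No, ∇×F = (8, 16*z - 4, 0)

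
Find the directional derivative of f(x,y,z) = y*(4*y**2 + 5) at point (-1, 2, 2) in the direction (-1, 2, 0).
106*sqrt(5)/5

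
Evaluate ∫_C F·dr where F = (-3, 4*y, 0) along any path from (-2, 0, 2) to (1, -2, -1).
-1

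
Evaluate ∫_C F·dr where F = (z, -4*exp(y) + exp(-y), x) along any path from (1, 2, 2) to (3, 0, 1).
-4 + exp(-2) + 4*exp(2)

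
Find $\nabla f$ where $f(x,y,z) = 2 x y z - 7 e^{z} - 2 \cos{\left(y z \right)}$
(2*y*z, 2*z*(x + sin(y*z)), 2*x*y + 2*y*sin(y*z) - 7*exp(z))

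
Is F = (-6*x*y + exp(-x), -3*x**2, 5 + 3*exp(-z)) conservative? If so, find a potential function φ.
Yes, F is conservative. φ = -3*x**2*y + 5*z - 3*exp(-z) - exp(-x)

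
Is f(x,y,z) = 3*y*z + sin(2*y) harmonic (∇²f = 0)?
No, ∇²f = -4*sin(2*y)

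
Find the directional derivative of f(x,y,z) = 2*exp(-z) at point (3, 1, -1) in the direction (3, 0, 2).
-4*sqrt(13)*E/13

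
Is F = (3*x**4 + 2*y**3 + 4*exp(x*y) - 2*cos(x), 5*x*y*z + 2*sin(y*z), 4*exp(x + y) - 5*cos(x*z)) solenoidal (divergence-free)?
No, ∇·F = 12*x**3 + 5*x*z + 5*x*sin(x*z) + 4*y*exp(x*y) + 2*z*cos(y*z) + 2*sin(x)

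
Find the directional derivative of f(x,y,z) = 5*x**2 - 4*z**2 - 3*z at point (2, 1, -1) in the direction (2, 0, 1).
9*sqrt(5)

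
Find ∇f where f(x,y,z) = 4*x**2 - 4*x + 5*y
(8*x - 4, 5, 0)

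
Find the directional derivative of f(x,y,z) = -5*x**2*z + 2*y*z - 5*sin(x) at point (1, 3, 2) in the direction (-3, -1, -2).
3*sqrt(14)*(5*cos(1) + 18)/14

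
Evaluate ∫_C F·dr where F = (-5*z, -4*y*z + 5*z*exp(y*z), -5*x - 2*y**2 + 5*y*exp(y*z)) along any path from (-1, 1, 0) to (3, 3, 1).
-38 + 5*exp(3)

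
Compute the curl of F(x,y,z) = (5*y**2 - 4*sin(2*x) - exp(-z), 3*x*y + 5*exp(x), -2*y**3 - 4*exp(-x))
(-6*y**2, exp(-z) - 4*exp(-x), -7*y + 5*exp(x))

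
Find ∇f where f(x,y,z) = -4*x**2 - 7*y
(-8*x, -7, 0)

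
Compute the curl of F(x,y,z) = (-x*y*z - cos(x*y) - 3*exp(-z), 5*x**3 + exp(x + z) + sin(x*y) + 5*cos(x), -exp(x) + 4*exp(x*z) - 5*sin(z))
(-exp(x + z), -x*y - 4*z*exp(x*z) + exp(x) + 3*exp(-z), 15*x**2 + x*z - x*sin(x*y) + y*cos(x*y) + exp(x + z) - 5*sin(x))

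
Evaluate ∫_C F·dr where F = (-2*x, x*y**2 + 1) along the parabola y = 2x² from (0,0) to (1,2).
23/7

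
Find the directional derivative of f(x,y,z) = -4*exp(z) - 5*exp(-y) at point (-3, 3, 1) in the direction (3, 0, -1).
2*sqrt(10)*E/5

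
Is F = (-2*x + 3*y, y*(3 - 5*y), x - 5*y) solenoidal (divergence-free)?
No, ∇·F = 1 - 10*y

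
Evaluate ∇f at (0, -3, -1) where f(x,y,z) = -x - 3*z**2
(-1, 0, 6)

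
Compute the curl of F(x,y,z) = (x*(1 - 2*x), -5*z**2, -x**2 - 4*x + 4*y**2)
(8*y + 10*z, 2*x + 4, 0)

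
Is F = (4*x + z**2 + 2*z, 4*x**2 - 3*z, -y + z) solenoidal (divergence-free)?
No, ∇·F = 5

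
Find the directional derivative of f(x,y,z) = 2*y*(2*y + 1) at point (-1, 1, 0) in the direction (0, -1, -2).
-2*sqrt(5)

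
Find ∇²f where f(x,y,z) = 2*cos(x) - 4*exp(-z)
-2*cos(x) - 4*exp(-z)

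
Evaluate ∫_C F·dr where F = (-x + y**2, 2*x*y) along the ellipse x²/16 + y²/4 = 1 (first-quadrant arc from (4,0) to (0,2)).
8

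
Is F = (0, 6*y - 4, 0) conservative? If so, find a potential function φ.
Yes, F is conservative. φ = y*(3*y - 4)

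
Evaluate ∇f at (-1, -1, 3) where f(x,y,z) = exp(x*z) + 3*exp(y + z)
(3*exp(-3), 3*exp(2), (-1 + 3*exp(5))*exp(-3))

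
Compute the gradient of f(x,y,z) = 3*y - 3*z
(0, 3, -3)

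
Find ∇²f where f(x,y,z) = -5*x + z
0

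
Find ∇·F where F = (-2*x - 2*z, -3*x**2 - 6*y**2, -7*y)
-12*y - 2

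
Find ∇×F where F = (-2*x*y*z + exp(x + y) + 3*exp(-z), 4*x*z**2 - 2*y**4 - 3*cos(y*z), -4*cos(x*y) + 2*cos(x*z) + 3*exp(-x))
(-8*x*z + 4*x*sin(x*y) - 3*y*sin(y*z), -2*x*y - 4*y*sin(x*y) + 2*z*sin(x*z) - 3*exp(-z) + 3*exp(-x), 2*x*z + 4*z**2 - exp(x + y))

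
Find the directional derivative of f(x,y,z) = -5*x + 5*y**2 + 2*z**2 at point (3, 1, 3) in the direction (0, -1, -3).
-23*sqrt(10)/5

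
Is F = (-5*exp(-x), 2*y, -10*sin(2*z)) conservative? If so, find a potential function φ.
Yes, F is conservative. φ = y**2 + 5*cos(2*z) + 5*exp(-x)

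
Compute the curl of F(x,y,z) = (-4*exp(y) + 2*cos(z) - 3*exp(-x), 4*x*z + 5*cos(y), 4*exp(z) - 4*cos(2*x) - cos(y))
(-4*x + sin(y), -8*sin(2*x) - 2*sin(z), 4*z + 4*exp(y))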